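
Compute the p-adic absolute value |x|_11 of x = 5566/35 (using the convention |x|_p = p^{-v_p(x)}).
|5566/35|_11 = 1/121

Step 1 — compute v_11(x) by factoring powers of 11 out of the numerator and denominator: v_11(5566/35) = 2. Step 2 — apply |x|_p = p^{-v_p(x)} = 11^{-2} = 1/121.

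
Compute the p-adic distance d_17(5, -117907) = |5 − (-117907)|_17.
d_17(5, -117907) = 1/4913

Step 1 — x − y = 5 − (-117907) = 117912. Step 2 — v_17(117912) = 3 (factor: 117912 = (17^3 · 24); the sign does not affect v_p). Step 3 — |x − y|_17 = 17^{-3} = 1/4913.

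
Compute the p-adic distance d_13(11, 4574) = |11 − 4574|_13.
d_13(11, 4574) = 1/169

Step 1 — x − y = 11 − 4574 = -4563. Step 2 — v_13(-4563) = 2 (factor: -4563 = −(13^2 · 27); the sign does not affect v_p). Step 3 — |x − y|_13 = 13^{-2} = 1/169.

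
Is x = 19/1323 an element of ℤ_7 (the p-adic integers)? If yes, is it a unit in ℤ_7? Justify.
x ∉ ℤ_7 (v_7(x) = -2 < 0)

ℤ_7 = {x ∈ ℚ_7 : v_7(x) ≥ 0} and ℤ_7^× = {x ∈ ℤ_7 : v_7(x) = 0}. Here v_7(19/1323) = v_7(num) − v_7(den) = -2; compare against these criteria.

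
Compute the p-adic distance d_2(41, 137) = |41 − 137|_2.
d_2(41, 137) = 1/32

Step 1 — x − y = 41 − 137 = -96. Step 2 — v_2(-96) = 5 (factor: -96 = −(2^5 · 3); the sign does not affect v_p). Step 3 — |x − y|_2 = 2^{-5} = 1/32.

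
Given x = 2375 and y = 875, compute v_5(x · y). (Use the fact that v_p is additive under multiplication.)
v_5(2078125) = 6

v_p(x) = 3 (factor: 2375 = 5^3 · 19); v_p(y) = 3 (factor: 875 = 5^3 · 7). Additivity: v_p(xy) = v_p(x) + v_p(y) = 3 + 3 = 6. (Direct check: xy = 2078125 = 5^6 · (133).)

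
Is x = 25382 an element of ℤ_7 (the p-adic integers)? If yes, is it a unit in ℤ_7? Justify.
x ∈ ℤ_7 but not a unit; v_7(x) = 3 > 0

ℤ_7 = {x ∈ ℚ_7 : v_7(x) ≥ 0} and ℤ_7^× = {x ∈ ℤ_7 : v_7(x) = 0}. Here v_7(25382) = v_7(num) − v_7(den) = 3; compare against these criteria.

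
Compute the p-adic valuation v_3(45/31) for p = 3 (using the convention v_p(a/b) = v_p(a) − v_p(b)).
v_3(45/31) = 2

Factor powers of 3 from the numerator and denominator of the reduced fraction: 45 = 3^2 · 5 and 31 = 3^0 · 31. Apply v_p(a/b) = v_p(a) − v_p(b): v_3(45/31) = 2 − 0 = 2.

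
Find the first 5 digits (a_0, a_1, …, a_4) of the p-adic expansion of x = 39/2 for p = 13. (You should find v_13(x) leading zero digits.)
(a_0, …, a_4) = (0, 8, 6, 6, 6)

v_13(39/2) = 1, so a_0 = ... = a_0 = 0. Factor out: x = 13^1 · u with u = 3/2 a unit in ℤ_13. Expand u iteratively via a_{v+i} = u_i mod 13, u_{i+1} = (u_i − a_{v+i})/13:
  u_0 = 3/2;  a_1 = 8;  u_1 = (u_0 − 8)/13 = -1/2
  u_1 = -1/2;  a_2 = 6;  u_2 = (u_1 − 6)/13 = -1/2
  u_2 = -1/2;  a_3 = 6;  u_3 = (u_2 − 6)/13 = -1/2
  u_3 = -1/2;  a_4 = 6;  u_4 = (u_3 − 6)/13 = -1/2
Digits: (0, 8, 6, 6, 6).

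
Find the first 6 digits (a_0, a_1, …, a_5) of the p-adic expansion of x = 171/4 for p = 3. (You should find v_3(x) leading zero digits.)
(a_0, …, a_5) = (0, 0, 1, 2, 2, 0)

v_3(171/4) = 2, so a_0 = ... = a_1 = 0. Factor out: x = 3^2 · u with u = 19/4 a unit in ℤ_3. Expand u iteratively via a_{v+i} = u_i mod 3, u_{i+1} = (u_i − a_{v+i})/3:
  u_0 = 19/4;  a_2 = 1;  u_1 = (u_0 − 1)/3 = 5/4
  u_1 = 5/4;  a_3 = 2;  u_2 = (u_1 − 2)/3 = -1/4
  u_2 = -1/4;  a_4 = 2;  u_3 = (u_2 − 2)/3 = -3/4
  u_3 = -3/4;  a_5 = 0;  u_4 = (u_3 − 0)/3 = -1/4
Digits: (0, 0, 1, 2, 2, 0).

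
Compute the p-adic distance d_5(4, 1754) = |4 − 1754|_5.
d_5(4, 1754) = 1/125

Step 1 — x − y = 4 − 1754 = -1750. Step 2 — v_5(-1750) = 3 (factor: -1750 = −(5^3 · 14); the sign does not affect v_p). Step 3 — |x − y|_5 = 5^{-3} = 1/125.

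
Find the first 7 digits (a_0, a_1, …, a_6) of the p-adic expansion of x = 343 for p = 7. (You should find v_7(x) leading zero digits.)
(a_0, …, a_6) = (0, 0, 0, 1, 0, 0, 0)

v_7(343) = 3, so a_0 = ... = a_2 = 0. Factor out: x = 7^3 · u with u = 1 a unit in ℤ_7. Expand u iteratively via a_{v+i} = u_i mod 7, u_{i+1} = (u_i − a_{v+i})/7:
  u_0 = 1;  a_3 = 1;  u_1 = (u_0 − 1)/7 = 0
  u_1 = 0;  a_4 = 0;  u_2 = (u_1 − 0)/7 = 0
  u_2 = 0;  a_5 = 0;  u_3 = (u_2 − 0)/7 = 0
  u_3 = 0;  a_6 = 0;  u_4 = (u_3 − 0)/7 = 0
Digits: (0, 0, 0, 1, 0, 0, 0).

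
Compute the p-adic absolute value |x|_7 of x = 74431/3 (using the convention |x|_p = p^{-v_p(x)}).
|74431/3|_7 = 1/2401

Step 1 — compute v_7(x) by factoring powers of 7 out of the numerator and denominator: v_7(74431/3) = 4. Step 2 — apply |x|_p = p^{-v_p(x)} = 7^{-4} = 1/2401.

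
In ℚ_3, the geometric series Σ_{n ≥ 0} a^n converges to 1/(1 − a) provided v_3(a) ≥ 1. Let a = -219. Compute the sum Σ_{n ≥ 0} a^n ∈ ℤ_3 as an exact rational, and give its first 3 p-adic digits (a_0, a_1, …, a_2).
Σ a^n = 1/(1 − a) = 1/220;  first 3 digits = (1, 2, 0)

v_3(a) = 1 ≥ 1, so the series converges in ℤ_3 to 1/(1 − a) = 1/(1 − (-219)) = 1/220. Expand this rational in ℤ_3: compute digits iteratively via d_i = x_i mod 3, x_{i+1} = (x_i − d_i)/3. The first 3 digits are (1, 2, 0).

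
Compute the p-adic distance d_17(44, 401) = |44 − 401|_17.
d_17(44, 401) = 1/17

Step 1 — x − y = 44 − 401 = -357. Step 2 — v_17(-357) = 1 (factor: -357 = −(17^1 · 21); the sign does not affect v_p). Step 3 — |x − y|_17 = 17^{-1} = 1/17.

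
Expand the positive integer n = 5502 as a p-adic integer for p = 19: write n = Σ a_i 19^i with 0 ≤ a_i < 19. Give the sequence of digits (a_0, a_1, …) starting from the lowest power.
(a_0, a_1, …) = (11, 4, 15)

Repeated division by 19 gives the digits low-to-high: 5502 = 11 + 4·19^1 + 15·19^2. Digit sequence: (11, 4, 15).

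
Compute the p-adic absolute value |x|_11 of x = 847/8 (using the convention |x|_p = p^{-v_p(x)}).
|847/8|_11 = 1/121

Step 1 — compute v_11(x) by factoring powers of 11 out of the numerator and denominator: v_11(847/8) = 2. Step 2 — apply |x|_p = p^{-v_p(x)} = 11^{-2} = 1/121.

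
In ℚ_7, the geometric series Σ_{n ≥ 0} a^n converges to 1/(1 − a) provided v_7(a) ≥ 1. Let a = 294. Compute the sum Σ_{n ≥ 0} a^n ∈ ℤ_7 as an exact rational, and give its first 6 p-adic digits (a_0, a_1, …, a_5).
Σ a^n = 1/(1 − a) = -1/293;  first 6 digits = (1, 0, 6, 0, 1, 5)

v_7(a) = 2 ≥ 1, so the series converges in ℤ_7 to 1/(1 − a) = 1/(1 − 294) = -1/293. Expand this rational in ℤ_7: compute digits iteratively via d_i = x_i mod 7, x_{i+1} = (x_i − d_i)/7. The first 6 digits are (1, 0, 6, 0, 1, 5).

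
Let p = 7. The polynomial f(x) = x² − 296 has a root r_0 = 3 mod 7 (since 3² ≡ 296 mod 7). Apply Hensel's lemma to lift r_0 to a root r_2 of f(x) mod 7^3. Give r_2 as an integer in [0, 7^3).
r_2 = 157 (mod 343)

Hensel's recurrence: r_{i+1} = r_i − f(r_i)·(f′(r_i))^{-1} mod 7^{i+2}, with f′(x) = 2x. Iterate:
  r_0 = 3 (mod 7)
  r_1 = 10 (mod 49)
  r_2 = 157 (mod 343)
Final: r_2 = 157, and one checks f(r_2) ≡ 0 mod 7^3.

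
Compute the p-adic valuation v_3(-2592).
v_3(-2592) = 4

v_3(n) is the largest exponent k such that 3^k divides n. Factor out: -2592 = -3^4 · 32. (Sign doesn't affect v_p.) So v_3(-2592) = 4.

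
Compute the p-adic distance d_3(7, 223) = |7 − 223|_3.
d_3(7, 223) = 1/27

Step 1 — x − y = 7 − 223 = -216. Step 2 — v_3(-216) = 3 (factor: -216 = −(3^3 · 8); the sign does not affect v_p). Step 3 — |x − y|_3 = 3^{-3} = 1/27.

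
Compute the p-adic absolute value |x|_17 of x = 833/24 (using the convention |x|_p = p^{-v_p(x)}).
|833/24|_17 = 1/17

Step 1 — compute v_17(x) by factoring powers of 17 out of the numerator and denominator: v_17(833/24) = 1. Step 2 — apply |x|_p = p^{-v_p(x)} = 17^{-1} = 1/17.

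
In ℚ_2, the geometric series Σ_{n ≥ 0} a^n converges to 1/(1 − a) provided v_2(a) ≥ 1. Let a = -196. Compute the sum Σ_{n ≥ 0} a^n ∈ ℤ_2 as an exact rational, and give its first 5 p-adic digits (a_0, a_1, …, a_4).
Σ a^n = 1/(1 − a) = 1/197;  first 5 digits = (1, 0, 1, 1, 0)

v_2(a) = 2 ≥ 1, so the series converges in ℤ_2 to 1/(1 − a) = 1/(1 − (-196)) = 1/197. Expand this rational in ℤ_2: compute digits iteratively via d_i = x_i mod 2, x_{i+1} = (x_i − d_i)/2. The first 5 digits are (1, 0, 1, 1, 0).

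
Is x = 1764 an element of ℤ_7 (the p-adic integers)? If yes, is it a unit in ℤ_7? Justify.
x ∈ ℤ_7 but not a unit; v_7(x) = 2 > 0

ℤ_7 = {x ∈ ℚ_7 : v_7(x) ≥ 0} and ℤ_7^× = {x ∈ ℤ_7 : v_7(x) = 0}. Here v_7(1764) = v_7(num) − v_7(den) = 2; compare against these criteria.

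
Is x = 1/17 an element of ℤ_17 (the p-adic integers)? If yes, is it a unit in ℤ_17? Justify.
x ∉ ℤ_17 (v_17(x) = -1 < 0)

ℤ_17 = {x ∈ ℚ_17 : v_17(x) ≥ 0} and ℤ_17^× = {x ∈ ℤ_17 : v_17(x) = 0}. Here v_17(1/17) = v_17(num) − v_17(den) = -1; compare against these criteria.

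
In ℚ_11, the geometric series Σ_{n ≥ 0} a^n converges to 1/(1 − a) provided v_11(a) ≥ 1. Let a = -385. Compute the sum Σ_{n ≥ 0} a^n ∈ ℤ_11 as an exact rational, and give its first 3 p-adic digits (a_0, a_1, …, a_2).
Σ a^n = 1/(1 − a) = 1/386;  first 3 digits = (1, 9, 0)

v_11(a) = 1 ≥ 1, so the series converges in ℤ_11 to 1/(1 − a) = 1/(1 − (-385)) = 1/386. Expand this rational in ℤ_11: compute digits iteratively via d_i = x_i mod 11, x_{i+1} = (x_i − d_i)/11. The first 3 digits are (1, 9, 0).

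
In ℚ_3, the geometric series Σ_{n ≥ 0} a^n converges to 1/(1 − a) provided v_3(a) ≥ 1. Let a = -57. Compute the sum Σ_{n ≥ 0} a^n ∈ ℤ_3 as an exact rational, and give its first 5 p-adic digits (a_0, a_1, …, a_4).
Σ a^n = 1/(1 − a) = 1/58;  first 5 digits = (1, 2, 0, 0, 1)

v_3(a) = 1 ≥ 1, so the series converges in ℤ_3 to 1/(1 − a) = 1/(1 − (-57)) = 1/58. Expand this rational in ℤ_3: compute digits iteratively via d_i = x_i mod 3, x_{i+1} = (x_i − d_i)/3. The first 5 digits are (1, 2, 0, 0, 1).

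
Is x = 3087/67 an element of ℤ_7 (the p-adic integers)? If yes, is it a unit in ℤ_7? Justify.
x ∈ ℤ_7 but not a unit; v_7(x) = 3 > 0

ℤ_7 = {x ∈ ℚ_7 : v_7(x) ≥ 0} and ℤ_7^× = {x ∈ ℤ_7 : v_7(x) = 0}. Here v_7(3087/67) = v_7(num) − v_7(den) = 3; compare against these criteria.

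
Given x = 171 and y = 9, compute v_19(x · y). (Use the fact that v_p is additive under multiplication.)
v_19(1539) = 1

v_p(x) = 1 (factor: 171 = 19^1 · 9); v_p(y) = 0 (factor: 9 = 19^0 · 9). Additivity: v_p(xy) = v_p(x) + v_p(y) = 1 + 0 = 1. (Direct check: xy = 1539 = 19^1 · (81).)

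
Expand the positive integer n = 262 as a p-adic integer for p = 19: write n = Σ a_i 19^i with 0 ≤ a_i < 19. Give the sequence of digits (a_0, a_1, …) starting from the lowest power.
(a_0, a_1, …) = (15, 13)

Repeated division by 19 gives the digits low-to-high: 262 = 15 + 13·19^1. Digit sequence: (15, 13).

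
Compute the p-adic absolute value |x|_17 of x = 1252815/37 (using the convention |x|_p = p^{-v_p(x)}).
|1252815/37|_17 = 1/83521

Step 1 — compute v_17(x) by factoring powers of 17 out of the numerator and denominator: v_17(1252815/37) = 4. Step 2 — apply |x|_p = p^{-v_p(x)} = 17^{-4} = 1/83521.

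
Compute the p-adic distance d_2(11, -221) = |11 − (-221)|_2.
d_2(11, -221) = 1/8

Step 1 — x − y = 11 − (-221) = 232. Step 2 — v_2(232) = 3 (factor: 232 = (2^3 · 29); the sign does not affect v_p). Step 3 — |x − y|_2 = 2^{-3} = 1/8.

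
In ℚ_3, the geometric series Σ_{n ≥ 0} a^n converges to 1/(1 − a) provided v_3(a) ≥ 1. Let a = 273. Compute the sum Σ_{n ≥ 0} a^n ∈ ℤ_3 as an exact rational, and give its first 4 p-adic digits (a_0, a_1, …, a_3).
Σ a^n = 1/(1 − a) = -1/272;  first 4 digits = (1, 1, 1, 2)

v_3(a) = 1 ≥ 1, so the series converges in ℤ_3 to 1/(1 − a) = 1/(1 − 273) = -1/272. Expand this rational in ℤ_3: compute digits iteratively via d_i = x_i mod 3, x_{i+1} = (x_i − d_i)/3. The first 4 digits are (1, 1, 1, 2).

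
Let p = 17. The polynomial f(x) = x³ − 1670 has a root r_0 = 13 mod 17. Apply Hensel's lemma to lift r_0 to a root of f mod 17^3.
r_2 = 4331 (mod 4913)

Hensel: r_{i+1} = r_i − f(r_i)/f′(r_i) mod 17^{i+2}, where f′(x) = 3x². Iterate:
  r_0 = 13 (mod 17)
  r_1 = 285 (mod 289)
  r_2 = 4331 (mod 4913)
Final: r = 4331 with f(r) ≡ 0 mod 17^3.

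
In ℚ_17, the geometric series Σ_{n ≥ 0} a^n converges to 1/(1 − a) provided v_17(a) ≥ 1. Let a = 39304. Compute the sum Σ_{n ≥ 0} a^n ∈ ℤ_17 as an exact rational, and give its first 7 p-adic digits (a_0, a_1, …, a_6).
Σ a^n = 1/(1 − a) = -1/39303;  first 7 digits = (1, 0, 0, 8, 0, 0, 13)

v_17(a) = 3 ≥ 1, so the series converges in ℤ_17 to 1/(1 − a) = 1/(1 − 39304) = -1/39303. Expand this rational in ℤ_17: compute digits iteratively via d_i = x_i mod 17, x_{i+1} = (x_i − d_i)/17. The first 7 digits are (1, 0, 0, 8, 0, 0, 13).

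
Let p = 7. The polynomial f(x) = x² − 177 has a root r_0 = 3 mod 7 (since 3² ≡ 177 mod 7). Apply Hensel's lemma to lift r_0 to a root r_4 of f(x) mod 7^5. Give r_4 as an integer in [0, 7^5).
r_4 = 11791 (mod 16807)

Hensel's recurrence: r_{i+1} = r_i − f(r_i)·(f′(r_i))^{-1} mod 7^{i+2}, with f′(x) = 2x. Iterate:
  r_0 = 3 (mod 7)
  r_1 = 31 (mod 49)
  r_2 = 129 (mod 343)
  r_3 = 2187 (mod 2401)
  r_4 = 11791 (mod 16807)
Final: r_4 = 11791, and one checks f(r_4) ≡ 0 mod 7^5.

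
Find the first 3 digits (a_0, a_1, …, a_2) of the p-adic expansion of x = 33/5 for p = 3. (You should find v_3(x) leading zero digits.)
(a_0, …, a_2) = (0, 1, 1)

v_3(33/5) = 1, so a_0 = ... = a_0 = 0. Factor out: x = 3^1 · u with u = 11/5 a unit in ℤ_3. Expand u iteratively via a_{v+i} = u_i mod 3, u_{i+1} = (u_i − a_{v+i})/3:
  u_0 = 11/5;  a_1 = 1;  u_1 = (u_0 − 1)/3 = 2/5
  u_1 = 2/5;  a_2 = 1;  u_2 = (u_1 − 1)/3 = -1/5
Digits: (0, 1, 1).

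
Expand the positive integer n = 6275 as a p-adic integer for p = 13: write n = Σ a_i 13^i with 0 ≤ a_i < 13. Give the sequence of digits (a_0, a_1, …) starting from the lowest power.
(a_0, a_1, …) = (9, 1, 11, 2)

Repeated division by 13 gives the digits low-to-high: 6275 = 9 + 1·13^1 + 11·13^2 + 2·13^3. Digit sequence: (9, 1, 11, 2).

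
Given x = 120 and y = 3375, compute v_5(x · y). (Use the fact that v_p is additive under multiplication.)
v_5(405000) = 4

v_p(x) = 1 (factor: 120 = 5^1 · 24); v_p(y) = 3 (factor: 3375 = 5^3 · 27). Additivity: v_p(xy) = v_p(x) + v_p(y) = 1 + 3 = 4. (Direct check: xy = 405000 = 5^4 · (648).)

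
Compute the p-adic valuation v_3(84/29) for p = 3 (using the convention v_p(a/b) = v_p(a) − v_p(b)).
v_3(84/29) = 1

Factor powers of 3 from the numerator and denominator of the reduced fraction: 84 = 3^1 · 28 and 29 = 3^0 · 29. Apply v_p(a/b) = v_p(a) − v_p(b): v_3(84/29) = 1 − 0 = 1.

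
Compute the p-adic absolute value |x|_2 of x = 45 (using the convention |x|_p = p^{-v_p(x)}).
|45|_2 = 1

Step 1 — compute v_2(x) by factoring powers of 2 out of the numerator and denominator: v_2(45) = 0. Step 2 — apply |x|_p = p^{-v_p(x)} = 2^{0} = 1.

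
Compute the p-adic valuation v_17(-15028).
v_17(-15028) = 2

v_17(n) is the largest exponent k such that 17^k divides n. Factor out: -15028 = -17^2 · 52. (Sign doesn't affect v_p.) So v_17(-15028) = 2.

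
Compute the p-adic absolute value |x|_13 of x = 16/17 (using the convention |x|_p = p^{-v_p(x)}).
|16/17|_13 = 1

Step 1 — compute v_13(x) by factoring powers of 13 out of the numerator and denominator: v_13(16/17) = 0. Step 2 — apply |x|_p = p^{-v_p(x)} = 13^{0} = 1.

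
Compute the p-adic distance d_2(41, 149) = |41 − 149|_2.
d_2(41, 149) = 1/4

Step 1 — x − y = 41 − 149 = -108. Step 2 — v_2(-108) = 2 (factor: -108 = −(2^2 · 27); the sign does not affect v_p). Step 3 — |x − y|_2 = 2^{-2} = 1/4.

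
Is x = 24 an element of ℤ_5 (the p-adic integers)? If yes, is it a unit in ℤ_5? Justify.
x ∈ ℤ_5^× (unit); v_5(x) = 0

ℤ_5 = {x ∈ ℚ_5 : v_5(x) ≥ 0} and ℤ_5^× = {x ∈ ℤ_5 : v_5(x) = 0}. Here v_5(24) = v_5(num) − v_5(den) = 0; compare against these criteria.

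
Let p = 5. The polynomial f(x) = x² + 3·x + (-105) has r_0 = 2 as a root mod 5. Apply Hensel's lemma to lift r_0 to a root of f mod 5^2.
r_1 = 12 (mod 25)

Hensel: r_{i+1} = r_i − f(r_i)·(f′(r_i))^{-1} mod 5^{i+2}, f′(x) = 2x + 3. Iterate:
  r_0 = 2 (mod 5)
  r_1 = 12 (mod 25)
Final: r = 12 satisfies f(r) ≡ 0 mod 5^2.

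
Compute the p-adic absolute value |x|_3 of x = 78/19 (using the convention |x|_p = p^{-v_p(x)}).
|78/19|_3 = 1/3

Step 1 — compute v_3(x) by factoring powers of 3 out of the numerator and denominator: v_3(78/19) = 1. Step 2 — apply |x|_p = p^{-v_p(x)} = 3^{-1} = 1/3.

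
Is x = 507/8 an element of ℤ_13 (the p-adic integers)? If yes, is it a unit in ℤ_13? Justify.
x ∈ ℤ_13 but not a unit; v_13(x) = 2 > 0

ℤ_13 = {x ∈ ℚ_13 : v_13(x) ≥ 0} and ℤ_13^× = {x ∈ ℤ_13 : v_13(x) = 0}. Here v_13(507/8) = v_13(num) − v_13(den) = 2; compare against these criteria.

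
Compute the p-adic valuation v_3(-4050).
v_3(-4050) = 4

v_3(n) is the largest exponent k such that 3^k divides n. Factor out: -4050 = -3^4 · 50. (Sign doesn't affect v_p.) So v_3(-4050) = 4.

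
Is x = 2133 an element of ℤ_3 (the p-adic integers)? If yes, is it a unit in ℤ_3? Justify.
x ∈ ℤ_3 but not a unit; v_3(x) = 3 > 0

ℤ_3 = {x ∈ ℚ_3 : v_3(x) ≥ 0} and ℤ_3^× = {x ∈ ℤ_3 : v_3(x) = 0}. Here v_3(2133) = v_3(num) − v_3(den) = 3; compare against these criteria.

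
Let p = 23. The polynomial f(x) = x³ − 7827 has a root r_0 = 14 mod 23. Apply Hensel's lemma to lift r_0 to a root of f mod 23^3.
r_2 = 6753 (mod 12167)

Hensel: r_{i+1} = r_i − f(r_i)/f′(r_i) mod 23^{i+2}, where f′(x) = 3x². Iterate:
  r_0 = 14 (mod 23)
  r_1 = 405 (mod 529)
  r_2 = 6753 (mod 12167)
Final: r = 6753 with f(r) ≡ 0 mod 23^3.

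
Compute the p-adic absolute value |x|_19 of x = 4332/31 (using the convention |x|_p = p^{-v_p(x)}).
|4332/31|_19 = 1/361

Step 1 — compute v_19(x) by factoring powers of 19 out of the numerator and denominator: v_19(4332/31) = 2. Step 2 — apply |x|_p = p^{-v_p(x)} = 19^{-2} = 1/361.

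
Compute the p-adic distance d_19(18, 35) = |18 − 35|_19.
d_19(18, 35) = 1

Step 1 — x − y = 18 − 35 = -17. Step 2 — v_19(-17) = 0 (factor: -17 = −(19^0 · 17); the sign does not affect v_p). Step 3 — |x − y|_19 = 19^{0} = 1.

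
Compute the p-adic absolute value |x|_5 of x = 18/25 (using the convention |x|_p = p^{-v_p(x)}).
|18/25|_5 = 25

Step 1 — compute v_5(x) by factoring powers of 5 out of the numerator and denominator: v_5(18/25) = -2. Step 2 — apply |x|_p = p^{-v_p(x)} = 5^{2} = 25.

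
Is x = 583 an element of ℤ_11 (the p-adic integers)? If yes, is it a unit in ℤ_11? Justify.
x ∈ ℤ_11 but not a unit; v_11(x) = 1 > 0

ℤ_11 = {x ∈ ℚ_11 : v_11(x) ≥ 0} and ℤ_11^× = {x ∈ ℤ_11 : v_11(x) = 0}. Here v_11(583) = v_11(num) − v_11(den) = 1; compare against these criteria.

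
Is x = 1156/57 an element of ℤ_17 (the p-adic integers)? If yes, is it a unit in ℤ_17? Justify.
x ∈ ℤ_17 but not a unit; v_17(x) = 2 > 0

ℤ_17 = {x ∈ ℚ_17 : v_17(x) ≥ 0} and ℤ_17^× = {x ∈ ℤ_17 : v_17(x) = 0}. Here v_17(1156/57) = v_17(num) − v_17(den) = 2; compare against these criteria.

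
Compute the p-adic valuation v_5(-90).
v_5(-90) = 1

v_5(n) is the largest exponent k such that 5^k divides n. Factor out: -90 = -5^1 · 18. (Sign doesn't affect v_p.) So v_5(-90) = 1.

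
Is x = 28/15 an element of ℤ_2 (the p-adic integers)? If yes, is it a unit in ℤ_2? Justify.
x ∈ ℤ_2 but not a unit; v_2(x) = 2 > 0

ℤ_2 = {x ∈ ℚ_2 : v_2(x) ≥ 0} and ℤ_2^× = {x ∈ ℤ_2 : v_2(x) = 0}. Here v_2(28/15) = v_2(num) − v_2(den) = 2; compare against these criteria.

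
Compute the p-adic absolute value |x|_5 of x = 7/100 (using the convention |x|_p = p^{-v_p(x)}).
|7/100|_5 = 25

Step 1 — compute v_5(x) by factoring powers of 5 out of the numerator and denominator: v_5(7/100) = -2. Step 2 — apply |x|_p = p^{-v_p(x)} = 5^{2} = 25.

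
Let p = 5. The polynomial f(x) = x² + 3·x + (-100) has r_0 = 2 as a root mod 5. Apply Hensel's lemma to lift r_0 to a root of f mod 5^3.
r_2 = 47 (mod 125)

Hensel: r_{i+1} = r_i − f(r_i)·(f′(r_i))^{-1} mod 5^{i+2}, f′(x) = 2x + 3. Iterate:
  r_0 = 2 (mod 5)
  r_1 = 22 (mod 25)
  r_2 = 47 (mod 125)
Final: r = 47 satisfies f(r) ≡ 0 mod 5^3.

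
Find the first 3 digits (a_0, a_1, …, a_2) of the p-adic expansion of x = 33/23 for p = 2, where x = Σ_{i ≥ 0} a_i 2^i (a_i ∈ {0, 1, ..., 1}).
(a_0, …, a_2) = (1, 1, 1)

v_2(33/23) = 0 (numerator and denominator both coprime to 2), so x ∈ ℤ_2^×. Compute digits iteratively via a_i = x_i mod 2, x_{i+1} = (x_i − a_i)/2, with x_0 = x:
  x_0 = 33/23;  a_0 = 1;  x_1 = (x_0 − 1)/2 = 5/23
  x_1 = 5/23;  a_1 = 1;  x_2 = (x_1 − 1)/2 = -9/23
  x_2 = -9/23;  a_2 = 1;  x_3 = (x_2 − 1)/2 = -16/23
Digits: (1, 1, 1).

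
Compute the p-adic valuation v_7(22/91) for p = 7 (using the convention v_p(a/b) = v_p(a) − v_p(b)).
v_7(22/91) = -1

Factor powers of 7 from the numerator and denominator of the reduced fraction: 22 = 7^0 · 22 and 91 = 7^1 · 13. Apply v_p(a/b) = v_p(a) − v_p(b): v_7(22/91) = 0 − 1 = -1.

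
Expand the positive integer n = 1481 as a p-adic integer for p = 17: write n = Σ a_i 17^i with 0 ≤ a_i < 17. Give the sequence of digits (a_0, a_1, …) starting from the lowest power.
(a_0, a_1, …) = (2, 2, 5)

Repeated division by 17 gives the digits low-to-high: 1481 = 2 + 2·17^1 + 5·17^2. Digit sequence: (2, 2, 5).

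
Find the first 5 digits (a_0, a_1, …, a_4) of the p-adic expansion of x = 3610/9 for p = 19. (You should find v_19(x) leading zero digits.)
(a_0, …, a_4) = (0, 0, 18, 16, 16)

v_19(3610/9) = 2, so a_0 = ... = a_1 = 0. Factor out: x = 19^2 · u with u = 10/9 a unit in ℤ_19. Expand u iteratively via a_{v+i} = u_i mod 19, u_{i+1} = (u_i − a_{v+i})/19:
  u_0 = 10/9;  a_2 = 18;  u_1 = (u_0 − 18)/19 = -8/9
  u_1 = -8/9;  a_3 = 16;  u_2 = (u_1 − 16)/19 = -8/9
  u_2 = -8/9;  a_4 = 16;  u_3 = (u_2 − 16)/19 = -8/9
Digits: (0, 0, 18, 16, 16).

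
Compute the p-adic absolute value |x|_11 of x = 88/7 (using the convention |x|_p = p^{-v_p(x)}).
|88/7|_11 = 1/11

Step 1 — compute v_11(x) by factoring powers of 11 out of the numerator and denominator: v_11(88/7) = 1. Step 2 — apply |x|_p = p^{-v_p(x)} = 11^{-1} = 1/11.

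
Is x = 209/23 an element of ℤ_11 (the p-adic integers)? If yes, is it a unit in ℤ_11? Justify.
x ∈ ℤ_11 but not a unit; v_11(x) = 1 > 0

ℤ_11 = {x ∈ ℚ_11 : v_11(x) ≥ 0} and ℤ_11^× = {x ∈ ℤ_11 : v_11(x) = 0}. Here v_11(209/23) = v_11(num) − v_11(den) = 1; compare against these criteria.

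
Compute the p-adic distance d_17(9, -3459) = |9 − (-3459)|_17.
d_17(9, -3459) = 1/289

Step 1 — x − y = 9 − (-3459) = 3468. Step 2 — v_17(3468) = 2 (factor: 3468 = (17^2 · 12); the sign does not affect v_p). Step 3 — |x − y|_17 = 17^{-2} = 1/289.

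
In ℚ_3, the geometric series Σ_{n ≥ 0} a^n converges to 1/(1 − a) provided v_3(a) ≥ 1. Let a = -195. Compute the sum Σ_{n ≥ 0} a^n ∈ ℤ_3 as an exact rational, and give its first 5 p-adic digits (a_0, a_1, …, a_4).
Σ a^n = 1/(1 − a) = 1/196;  first 5 digits = (1, 1, 0, 1, 0)

v_3(a) = 1 ≥ 1, so the series converges in ℤ_3 to 1/(1 − a) = 1/(1 − (-195)) = 1/196. Expand this rational in ℤ_3: compute digits iteratively via d_i = x_i mod 3, x_{i+1} = (x_i − d_i)/3. The first 5 digits are (1, 1, 0, 1, 0).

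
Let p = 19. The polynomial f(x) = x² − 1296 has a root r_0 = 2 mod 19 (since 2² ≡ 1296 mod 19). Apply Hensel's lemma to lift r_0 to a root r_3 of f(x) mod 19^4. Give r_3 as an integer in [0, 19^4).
r_3 = 130285 (mod 130321)

Hensel's recurrence: r_{i+1} = r_i − f(r_i)·(f′(r_i))^{-1} mod 19^{i+2}, with f′(x) = 2x. Iterate:
  r_0 = 2 (mod 19)
  r_1 = 325 (mod 361)
  r_2 = 6823 (mod 6859)
  r_3 = 130285 (mod 130321)
Final: r_3 = 130285, and one checks f(r_3) ≡ 0 mod 19^4.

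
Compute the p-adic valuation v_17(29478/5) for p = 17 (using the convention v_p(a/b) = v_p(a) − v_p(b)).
v_17(29478/5) = 3

Factor powers of 17 from the numerator and denominator of the reduced fraction: 29478 = 17^3 · 6 and 5 = 17^0 · 5. Apply v_p(a/b) = v_p(a) − v_p(b): v_17(29478/5) = 3 − 0 = 3.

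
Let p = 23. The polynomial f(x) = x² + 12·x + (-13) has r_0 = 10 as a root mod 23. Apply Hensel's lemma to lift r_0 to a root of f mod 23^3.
r_2 = 12154 (mod 12167)

Hensel: r_{i+1} = r_i − f(r_i)·(f′(r_i))^{-1} mod 23^{i+2}, f′(x) = 2x + 12. Iterate:
  r_0 = 10 (mod 23)
  r_1 = 516 (mod 529)
  r_2 = 12154 (mod 12167)
Final: r = 12154 satisfies f(r) ≡ 0 mod 23^3.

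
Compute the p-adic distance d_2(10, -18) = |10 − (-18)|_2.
d_2(10, -18) = 1/4

Step 1 — x − y = 10 − (-18) = 28. Step 2 — v_2(28) = 2 (factor: 28 = (2^2 · 7); the sign does not affect v_p). Step 3 — |x − y|_2 = 2^{-2} = 1/4.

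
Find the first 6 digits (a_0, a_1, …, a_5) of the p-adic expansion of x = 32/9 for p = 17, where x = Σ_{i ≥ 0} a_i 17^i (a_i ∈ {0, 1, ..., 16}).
(a_0, …, a_5) = (13, 7, 9, 7, 9, 7)

v_17(32/9) = 0 (numerator and denominator both coprime to 17), so x ∈ ℤ_17^×. Compute digits iteratively via a_i = x_i mod 17, x_{i+1} = (x_i − a_i)/17, with x_0 = x:
  x_0 = 32/9;  a_0 = 13;  x_1 = (x_0 − 13)/17 = -5/9
  x_1 = -5/9;  a_1 = 7;  x_2 = (x_1 − 7)/17 = -4/9
  x_2 = -4/9;  a_2 = 9;  x_3 = (x_2 − 9)/17 = -5/9
  x_3 = -5/9;  a_3 = 7;  x_4 = (x_3 − 7)/17 = -4/9
  x_4 = -4/9;  a_4 = 9;  x_5 = (x_4 − 9)/17 = -5/9
  x_5 = -5/9;  a_5 = 7;  x_6 = (x_5 − 7)/17 = -4/9
Digits: (13, 7, 9, 7, 9, 7).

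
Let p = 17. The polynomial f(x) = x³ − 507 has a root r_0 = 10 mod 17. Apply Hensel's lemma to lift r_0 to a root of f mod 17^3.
r_2 = 3512 (mod 4913)

Hensel: r_{i+1} = r_i − f(r_i)/f′(r_i) mod 17^{i+2}, where f′(x) = 3x². Iterate:
  r_0 = 10 (mod 17)
  r_1 = 44 (mod 289)
  r_2 = 3512 (mod 4913)
Final: r = 3512 with f(r) ≡ 0 mod 17^3.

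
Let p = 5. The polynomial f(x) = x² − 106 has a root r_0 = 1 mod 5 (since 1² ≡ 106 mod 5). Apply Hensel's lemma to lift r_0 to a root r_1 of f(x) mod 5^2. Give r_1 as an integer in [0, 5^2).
r_1 = 16 (mod 25)

Hensel's recurrence: r_{i+1} = r_i − f(r_i)·(f′(r_i))^{-1} mod 5^{i+2}, with f′(x) = 2x. Iterate:
  r_0 = 1 (mod 5)
  r_1 = 16 (mod 25)
Final: r_1 = 16, and one checks f(r_1) ≡ 0 mod 5^2.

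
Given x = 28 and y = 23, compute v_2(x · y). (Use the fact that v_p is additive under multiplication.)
v_2(644) = 2

v_p(x) = 2 (factor: 28 = 2^2 · 7); v_p(y) = 0 (factor: 23 = 2^0 · 23). Additivity: v_p(xy) = v_p(x) + v_p(y) = 2 + 0 = 2. (Direct check: xy = 644 = 2^2 · (161).)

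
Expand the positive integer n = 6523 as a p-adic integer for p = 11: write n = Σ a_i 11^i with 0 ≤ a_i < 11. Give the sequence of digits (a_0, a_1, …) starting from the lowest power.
(a_0, a_1, …) = (0, 10, 9, 4)

Repeated division by 11 gives the digits low-to-high: 6523 = 10·11^1 + 9·11^2 + 4·11^3. Digit sequence: (0, 10, 9, 4).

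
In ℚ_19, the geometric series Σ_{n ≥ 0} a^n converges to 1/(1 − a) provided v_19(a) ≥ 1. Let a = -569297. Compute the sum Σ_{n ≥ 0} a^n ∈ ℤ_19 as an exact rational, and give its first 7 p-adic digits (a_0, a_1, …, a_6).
Σ a^n = 1/(1 − a) = 1/569298;  first 7 digits = (1, 0, 0, 12, 14, 18, 10)

v_19(a) = 3 ≥ 1, so the series converges in ℤ_19 to 1/(1 − a) = 1/(1 − (-569297)) = 1/569298. Expand this rational in ℤ_19: compute digits iteratively via d_i = x_i mod 19, x_{i+1} = (x_i − d_i)/19. The first 7 digits are (1, 0, 0, 12, 14, 18, 10).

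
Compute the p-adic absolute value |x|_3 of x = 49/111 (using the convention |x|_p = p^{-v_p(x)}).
|49/111|_3 = 3

Step 1 — compute v_3(x) by factoring powers of 3 out of the numerator and denominator: v_3(49/111) = -1. Step 2 — apply |x|_p = p^{-v_p(x)} = 3^{1} = 3.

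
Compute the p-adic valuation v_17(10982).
v_17(10982) = 2

v_17(n) is the largest exponent k such that 17^k divides n. Factor out: 10982 = 17^2 · 38. (Sign doesn't affect v_p.) So v_17(10982) = 2.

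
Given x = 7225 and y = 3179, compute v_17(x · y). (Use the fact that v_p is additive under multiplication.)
v_17(22968275) = 4

v_p(x) = 2 (factor: 7225 = 17^2 · 25); v_p(y) = 2 (factor: 3179 = 17^2 · 11). Additivity: v_p(xy) = v_p(x) + v_p(y) = 2 + 2 = 4. (Direct check: xy = 22968275 = 17^4 · (275).)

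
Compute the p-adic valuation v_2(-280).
v_2(-280) = 3

v_2(n) is the largest exponent k such that 2^k divides n. Factor out: -280 = -2^3 · 35. (Sign doesn't affect v_p.) So v_2(-280) = 3.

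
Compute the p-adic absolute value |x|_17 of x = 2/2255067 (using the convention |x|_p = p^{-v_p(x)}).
|2/2255067|_17 = 83521

Step 1 — compute v_17(x) by factoring powers of 17 out of the numerator and denominator: v_17(2/2255067) = -4. Step 2 — apply |x|_p = p^{-v_p(x)} = 17^{4} = 83521.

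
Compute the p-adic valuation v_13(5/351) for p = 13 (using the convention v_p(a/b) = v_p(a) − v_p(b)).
v_13(5/351) = -1

Factor powers of 13 from the numerator and denominator of the reduced fraction: 5 = 13^0 · 5 and 351 = 13^1 · 27. Apply v_p(a/b) = v_p(a) − v_p(b): v_13(5/351) = 0 − 1 = -1.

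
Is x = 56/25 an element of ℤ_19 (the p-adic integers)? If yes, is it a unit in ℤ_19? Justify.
x ∈ ℤ_19^× (unit); v_19(x) = 0

ℤ_19 = {x ∈ ℚ_19 : v_19(x) ≥ 0} and ℤ_19^× = {x ∈ ℤ_19 : v_19(x) = 0}. Here v_19(56/25) = v_19(num) − v_19(den) = 0; compare against these criteria.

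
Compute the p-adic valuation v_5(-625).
v_5(-625) = 4

v_5(n) is the largest exponent k such that 5^k divides n. Factor out: -625 = -5^4 · 1. (Sign doesn't affect v_p.) So v_5(-625) = 4.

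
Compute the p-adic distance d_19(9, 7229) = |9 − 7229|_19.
d_19(9, 7229) = 1/361

Step 1 — x − y = 9 − 7229 = -7220. Step 2 — v_19(-7220) = 2 (factor: -7220 = −(19^2 · 20); the sign does not affect v_p). Step 3 — |x − y|_19 = 19^{-2} = 1/361.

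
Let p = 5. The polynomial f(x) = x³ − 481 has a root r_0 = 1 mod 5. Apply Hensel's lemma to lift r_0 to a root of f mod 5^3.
r_2 = 61 (mod 125)

Hensel: r_{i+1} = r_i − f(r_i)/f′(r_i) mod 5^{i+2}, where f′(x) = 3x². Iterate:
  r_0 = 1 (mod 5)
  r_1 = 11 (mod 25)
  r_2 = 61 (mod 125)
Final: r = 61 with f(r) ≡ 0 mod 5^3.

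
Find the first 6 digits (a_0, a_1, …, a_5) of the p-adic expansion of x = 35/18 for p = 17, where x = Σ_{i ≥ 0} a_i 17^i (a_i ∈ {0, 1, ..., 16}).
(a_0, …, a_5) = (1, 1, 16, 0, 16, 0)

v_17(35/18) = 0 (numerator and denominator both coprime to 17), so x ∈ ℤ_17^×. Compute digits iteratively via a_i = x_i mod 17, x_{i+1} = (x_i − a_i)/17, with x_0 = x:
  x_0 = 35/18;  a_0 = 1;  x_1 = (x_0 − 1)/17 = 1/18
  x_1 = 1/18;  a_1 = 1;  x_2 = (x_1 − 1)/17 = -1/18
  x_2 = -1/18;  a_2 = 16;  x_3 = (x_2 − 16)/17 = -17/18
  x_3 = -17/18;  a_3 = 0;  x_4 = (x_3 − 0)/17 = -1/18
  x_4 = -1/18;  a_4 = 16;  x_5 = (x_4 − 16)/17 = -17/18
  x_5 = -17/18;  a_5 = 0;  x_6 = (x_5 − 0)/17 = -1/18
Digits: (1, 1, 16, 0, 16, 0).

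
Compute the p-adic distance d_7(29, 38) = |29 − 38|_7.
d_7(29, 38) = 1

Step 1 — x − y = 29 − 38 = -9. Step 2 — v_7(-9) = 0 (factor: -9 = −(7^0 · 9); the sign does not affect v_p). Step 3 — |x − y|_7 = 7^{0} = 1.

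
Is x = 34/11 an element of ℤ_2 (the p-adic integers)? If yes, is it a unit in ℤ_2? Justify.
x ∈ ℤ_2 but not a unit; v_2(x) = 1 > 0

ℤ_2 = {x ∈ ℚ_2 : v_2(x) ≥ 0} and ℤ_2^× = {x ∈ ℤ_2 : v_2(x) = 0}. Here v_2(34/11) = v_2(num) − v_2(den) = 1; compare against these criteria.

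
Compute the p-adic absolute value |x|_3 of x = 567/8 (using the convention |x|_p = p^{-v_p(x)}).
|567/8|_3 = 1/81

Step 1 — compute v_3(x) by factoring powers of 3 out of the numerator and denominator: v_3(567/8) = 4. Step 2 — apply |x|_p = p^{-v_p(x)} = 3^{-4} = 1/81.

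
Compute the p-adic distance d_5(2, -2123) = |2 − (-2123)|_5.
d_5(2, -2123) = 1/125

Step 1 — x − y = 2 − (-2123) = 2125. Step 2 — v_5(2125) = 3 (factor: 2125 = (5^3 · 17); the sign does not affect v_p). Step 3 — |x − y|_5 = 5^{-3} = 1/125.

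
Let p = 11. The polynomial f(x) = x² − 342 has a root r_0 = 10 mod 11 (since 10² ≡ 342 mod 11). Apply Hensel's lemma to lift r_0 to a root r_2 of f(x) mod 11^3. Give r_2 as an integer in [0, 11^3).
r_2 = 1220 (mod 1331)

Hensel's recurrence: r_{i+1} = r_i − f(r_i)·(f′(r_i))^{-1} mod 11^{i+2}, with f′(x) = 2x. Iterate:
  r_0 = 10 (mod 11)
  r_1 = 10 (mod 121)
  r_2 = 1220 (mod 1331)
Final: r_2 = 1220, and one checks f(r_2) ≡ 0 mod 11^3.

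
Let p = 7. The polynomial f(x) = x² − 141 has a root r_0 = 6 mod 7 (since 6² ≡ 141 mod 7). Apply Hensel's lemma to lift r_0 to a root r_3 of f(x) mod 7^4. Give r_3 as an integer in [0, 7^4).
r_3 = 1350 (mod 2401)

Hensel's recurrence: r_{i+1} = r_i − f(r_i)·(f′(r_i))^{-1} mod 7^{i+2}, with f′(x) = 2x. Iterate:
  r_0 = 6 (mod 7)
  r_1 = 27 (mod 49)
  r_2 = 321 (mod 343)
  r_3 = 1350 (mod 2401)
Final: r_3 = 1350, and one checks f(r_3) ≡ 0 mod 7^4.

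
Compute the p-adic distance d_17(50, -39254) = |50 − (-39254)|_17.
d_17(50, -39254) = 1/4913

Step 1 — x − y = 50 − (-39254) = 39304. Step 2 — v_17(39304) = 3 (factor: 39304 = (17^3 · 8); the sign does not affect v_p). Step 3 — |x − y|_17 = 17^{-3} = 1/4913.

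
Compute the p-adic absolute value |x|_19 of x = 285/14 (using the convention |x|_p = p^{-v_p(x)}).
|285/14|_19 = 1/19

Step 1 — compute v_19(x) by factoring powers of 19 out of the numerator and denominator: v_19(285/14) = 1. Step 2 — apply |x|_p = p^{-v_p(x)} = 19^{-1} = 1/19.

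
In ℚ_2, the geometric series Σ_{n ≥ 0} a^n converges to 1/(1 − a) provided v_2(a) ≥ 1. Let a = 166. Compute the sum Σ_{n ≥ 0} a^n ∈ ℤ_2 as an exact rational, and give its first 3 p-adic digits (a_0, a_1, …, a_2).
Σ a^n = 1/(1 − a) = -1/165;  first 3 digits = (1, 1, 0)

v_2(a) = 1 ≥ 1, so the series converges in ℤ_2 to 1/(1 − a) = 1/(1 − 166) = -1/165. Expand this rational in ℤ_2: compute digits iteratively via d_i = x_i mod 2, x_{i+1} = (x_i − d_i)/2. The first 3 digits are (1, 1, 0).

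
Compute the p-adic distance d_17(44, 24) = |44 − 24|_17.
d_17(44, 24) = 1

Step 1 — x − y = 44 − 24 = 20. Step 2 — v_17(20) = 0 (factor: 20 = (17^0 · 20); the sign does not affect v_p). Step 3 — |x − y|_17 = 17^{0} = 1.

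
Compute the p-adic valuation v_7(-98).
v_7(-98) = 2

v_7(n) is the largest exponent k such that 7^k divides n. Factor out: -98 = -7^2 · 2. (Sign doesn't affect v_p.) So v_7(-98) = 2.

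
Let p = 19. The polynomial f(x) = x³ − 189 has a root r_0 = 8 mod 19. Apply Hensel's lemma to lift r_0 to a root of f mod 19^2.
r_1 = 27 (mod 361)

Hensel: r_{i+1} = r_i − f(r_i)/f′(r_i) mod 19^{i+2}, where f′(x) = 3x². Iterate:
  r_0 = 8 (mod 19)
  r_1 = 27 (mod 361)
Final: r = 27 with f(r) ≡ 0 mod 19^2.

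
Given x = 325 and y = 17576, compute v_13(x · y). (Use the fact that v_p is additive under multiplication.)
v_13(5712200) = 4

v_p(x) = 1 (factor: 325 = 13^1 · 25); v_p(y) = 3 (factor: 17576 = 13^3 · 8). Additivity: v_p(xy) = v_p(x) + v_p(y) = 1 + 3 = 4. (Direct check: xy = 5712200 = 13^4 · (200).)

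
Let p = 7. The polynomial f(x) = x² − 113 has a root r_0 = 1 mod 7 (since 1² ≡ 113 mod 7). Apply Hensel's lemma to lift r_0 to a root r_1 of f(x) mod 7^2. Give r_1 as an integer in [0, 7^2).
r_1 = 8 (mod 49)

Hensel's recurrence: r_{i+1} = r_i − f(r_i)·(f′(r_i))^{-1} mod 7^{i+2}, with f′(x) = 2x. Iterate:
  r_0 = 1 (mod 7)
  r_1 = 8 (mod 49)
Final: r_1 = 8, and one checks f(r_1) ≡ 0 mod 7^2.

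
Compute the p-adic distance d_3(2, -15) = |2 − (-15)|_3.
d_3(2, -15) = 1

Step 1 — x − y = 2 − (-15) = 17. Step 2 — v_3(17) = 0 (factor: 17 = (3^0 · 17); the sign does not affect v_p). Step 3 — |x − y|_3 = 3^{0} = 1.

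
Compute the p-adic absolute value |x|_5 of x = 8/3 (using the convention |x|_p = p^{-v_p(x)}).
|8/3|_5 = 1

Step 1 — compute v_5(x) by factoring powers of 5 out of the numerator and denominator: v_5(8/3) = 0. Step 2 — apply |x|_p = p^{-v_p(x)} = 5^{0} = 1.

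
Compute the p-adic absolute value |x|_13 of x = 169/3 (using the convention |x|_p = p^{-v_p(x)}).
|169/3|_13 = 1/169

Step 1 — compute v_13(x) by factoring powers of 13 out of the numerator and denominator: v_13(169/3) = 2. Step 2 — apply |x|_p = p^{-v_p(x)} = 13^{-2} = 1/169.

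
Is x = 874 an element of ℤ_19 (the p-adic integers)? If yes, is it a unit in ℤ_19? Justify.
x ∈ ℤ_19 but not a unit; v_19(x) = 1 > 0

ℤ_19 = {x ∈ ℚ_19 : v_19(x) ≥ 0} and ℤ_19^× = {x ∈ ℤ_19 : v_19(x) = 0}. Here v_19(874) = v_19(num) − v_19(den) = 1; compare against these criteria.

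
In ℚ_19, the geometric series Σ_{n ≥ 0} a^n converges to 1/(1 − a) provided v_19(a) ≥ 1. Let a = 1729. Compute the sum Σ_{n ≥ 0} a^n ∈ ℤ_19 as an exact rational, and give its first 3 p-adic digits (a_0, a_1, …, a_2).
Σ a^n = 1/(1 − a) = -1/1728;  first 3 digits = (1, 15, 1)

v_19(a) = 1 ≥ 1, so the series converges in ℤ_19 to 1/(1 − a) = 1/(1 − 1729) = -1/1728. Expand this rational in ℤ_19: compute digits iteratively via d_i = x_i mod 19, x_{i+1} = (x_i − d_i)/19. The first 3 digits are (1, 15, 1).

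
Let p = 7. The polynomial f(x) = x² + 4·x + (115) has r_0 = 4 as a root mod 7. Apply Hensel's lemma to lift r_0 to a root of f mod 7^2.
r_1 = 4 (mod 49)

Hensel: r_{i+1} = r_i − f(r_i)·(f′(r_i))^{-1} mod 7^{i+2}, f′(x) = 2x + 4. Iterate:
  r_0 = 4 (mod 7)
  r_1 = 4 (mod 49)
Final: r = 4 satisfies f(r) ≡ 0 mod 7^2.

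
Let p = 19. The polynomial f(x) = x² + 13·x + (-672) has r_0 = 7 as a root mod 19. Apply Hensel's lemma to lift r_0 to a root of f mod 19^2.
r_1 = 254 (mod 361)

Hensel: r_{i+1} = r_i − f(r_i)·(f′(r_i))^{-1} mod 19^{i+2}, f′(x) = 2x + 13. Iterate:
  r_0 = 7 (mod 19)
  r_1 = 254 (mod 361)
Final: r = 254 satisfies f(r) ≡ 0 mod 19^2.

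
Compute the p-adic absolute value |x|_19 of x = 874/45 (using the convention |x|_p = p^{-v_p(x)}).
|874/45|_19 = 1/19

Step 1 — compute v_19(x) by factoring powers of 19 out of the numerator and denominator: v_19(874/45) = 1. Step 2 — apply |x|_p = p^{-v_p(x)} = 19^{-1} = 1/19.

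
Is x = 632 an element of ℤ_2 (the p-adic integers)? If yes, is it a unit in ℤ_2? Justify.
x ∈ ℤ_2 but not a unit; v_2(x) = 3 > 0

ℤ_2 = {x ∈ ℚ_2 : v_2(x) ≥ 0} and ℤ_2^× = {x ∈ ℤ_2 : v_2(x) = 0}. Here v_2(632) = v_2(num) − v_2(den) = 3; compare against these criteria.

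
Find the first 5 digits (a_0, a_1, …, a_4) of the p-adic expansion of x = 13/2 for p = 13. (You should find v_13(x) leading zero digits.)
(a_0, …, a_4) = (0, 7, 6, 6, 6)

v_13(13/2) = 1, so a_0 = ... = a_0 = 0. Factor out: x = 13^1 · u with u = 1/2 a unit in ℤ_13. Expand u iteratively via a_{v+i} = u_i mod 13, u_{i+1} = (u_i − a_{v+i})/13:
  u_0 = 1/2;  a_1 = 7;  u_1 = (u_0 − 7)/13 = -1/2
  u_1 = -1/2;  a_2 = 6;  u_2 = (u_1 − 6)/13 = -1/2
  u_2 = -1/2;  a_3 = 6;  u_3 = (u_2 − 6)/13 = -1/2
  u_3 = -1/2;  a_4 = 6;  u_4 = (u_3 − 6)/13 = -1/2
Digits: (0, 7, 6, 6, 6).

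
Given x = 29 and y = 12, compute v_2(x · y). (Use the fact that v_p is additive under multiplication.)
v_2(348) = 2

v_p(x) = 0 (factor: 29 = 2^0 · 29); v_p(y) = 2 (factor: 12 = 2^2 · 3). Additivity: v_p(xy) = v_p(x) + v_p(y) = 0 + 2 = 2. (Direct check: xy = 348 = 2^2 · (87).)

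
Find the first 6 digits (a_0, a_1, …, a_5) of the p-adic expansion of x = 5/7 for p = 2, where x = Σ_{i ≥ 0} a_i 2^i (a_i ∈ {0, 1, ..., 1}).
(a_0, …, a_5) = (1, 1, 0, 0, 1, 0)

v_2(5/7) = 0 (numerator and denominator both coprime to 2), so x ∈ ℤ_2^×. Compute digits iteratively via a_i = x_i mod 2, x_{i+1} = (x_i − a_i)/2, with x_0 = x:
  x_0 = 5/7;  a_0 = 1;  x_1 = (x_0 − 1)/2 = -1/7
  x_1 = -1/7;  a_1 = 1;  x_2 = (x_1 − 1)/2 = -4/7
  x_2 = -4/7;  a_2 = 0;  x_3 = (x_2 − 0)/2 = -2/7
  x_3 = -2/7;  a_3 = 0;  x_4 = (x_3 − 0)/2 = -1/7
  x_4 = -1/7;  a_4 = 1;  x_5 = (x_4 − 1)/2 = -4/7
  x_5 = -4/7;  a_5 = 0;  x_6 = (x_5 − 0)/2 = -2/7
Digits: (1, 1, 0, 0, 1, 0).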